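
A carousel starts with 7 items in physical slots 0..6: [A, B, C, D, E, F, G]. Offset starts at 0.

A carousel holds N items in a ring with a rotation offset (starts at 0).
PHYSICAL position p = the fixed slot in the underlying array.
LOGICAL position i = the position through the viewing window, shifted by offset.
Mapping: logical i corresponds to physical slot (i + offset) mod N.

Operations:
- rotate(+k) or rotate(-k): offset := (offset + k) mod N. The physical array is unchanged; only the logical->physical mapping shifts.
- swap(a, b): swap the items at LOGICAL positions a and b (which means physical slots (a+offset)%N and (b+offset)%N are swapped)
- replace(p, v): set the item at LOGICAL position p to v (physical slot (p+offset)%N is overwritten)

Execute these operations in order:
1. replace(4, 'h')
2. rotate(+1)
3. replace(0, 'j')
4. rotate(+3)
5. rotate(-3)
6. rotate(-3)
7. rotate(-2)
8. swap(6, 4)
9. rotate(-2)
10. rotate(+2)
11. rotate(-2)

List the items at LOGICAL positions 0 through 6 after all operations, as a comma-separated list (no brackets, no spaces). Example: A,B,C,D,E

Answer: j,A,D,h,F,G,C

Derivation:
After op 1 (replace(4, 'h')): offset=0, physical=[A,B,C,D,h,F,G], logical=[A,B,C,D,h,F,G]
After op 2 (rotate(+1)): offset=1, physical=[A,B,C,D,h,F,G], logical=[B,C,D,h,F,G,A]
After op 3 (replace(0, 'j')): offset=1, physical=[A,j,C,D,h,F,G], logical=[j,C,D,h,F,G,A]
After op 4 (rotate(+3)): offset=4, physical=[A,j,C,D,h,F,G], logical=[h,F,G,A,j,C,D]
After op 5 (rotate(-3)): offset=1, physical=[A,j,C,D,h,F,G], logical=[j,C,D,h,F,G,A]
After op 6 (rotate(-3)): offset=5, physical=[A,j,C,D,h,F,G], logical=[F,G,A,j,C,D,h]
After op 7 (rotate(-2)): offset=3, physical=[A,j,C,D,h,F,G], logical=[D,h,F,G,A,j,C]
After op 8 (swap(6, 4)): offset=3, physical=[C,j,A,D,h,F,G], logical=[D,h,F,G,C,j,A]
After op 9 (rotate(-2)): offset=1, physical=[C,j,A,D,h,F,G], logical=[j,A,D,h,F,G,C]
After op 10 (rotate(+2)): offset=3, physical=[C,j,A,D,h,F,G], logical=[D,h,F,G,C,j,A]
After op 11 (rotate(-2)): offset=1, physical=[C,j,A,D,h,F,G], logical=[j,A,D,h,F,G,C]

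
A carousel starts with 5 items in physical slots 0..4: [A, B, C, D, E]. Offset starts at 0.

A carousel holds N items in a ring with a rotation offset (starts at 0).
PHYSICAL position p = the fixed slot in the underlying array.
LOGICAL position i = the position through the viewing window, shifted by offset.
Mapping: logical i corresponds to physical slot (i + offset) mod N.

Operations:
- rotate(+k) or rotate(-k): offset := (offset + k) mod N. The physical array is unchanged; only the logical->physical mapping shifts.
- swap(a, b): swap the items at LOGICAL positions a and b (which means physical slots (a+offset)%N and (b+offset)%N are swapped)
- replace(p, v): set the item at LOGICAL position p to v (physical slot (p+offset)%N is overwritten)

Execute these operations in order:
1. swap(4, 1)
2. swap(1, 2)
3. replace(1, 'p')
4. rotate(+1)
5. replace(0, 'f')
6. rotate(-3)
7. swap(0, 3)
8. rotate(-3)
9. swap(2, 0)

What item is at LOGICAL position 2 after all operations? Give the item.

After op 1 (swap(4, 1)): offset=0, physical=[A,E,C,D,B], logical=[A,E,C,D,B]
After op 2 (swap(1, 2)): offset=0, physical=[A,C,E,D,B], logical=[A,C,E,D,B]
After op 3 (replace(1, 'p')): offset=0, physical=[A,p,E,D,B], logical=[A,p,E,D,B]
After op 4 (rotate(+1)): offset=1, physical=[A,p,E,D,B], logical=[p,E,D,B,A]
After op 5 (replace(0, 'f')): offset=1, physical=[A,f,E,D,B], logical=[f,E,D,B,A]
After op 6 (rotate(-3)): offset=3, physical=[A,f,E,D,B], logical=[D,B,A,f,E]
After op 7 (swap(0, 3)): offset=3, physical=[A,D,E,f,B], logical=[f,B,A,D,E]
After op 8 (rotate(-3)): offset=0, physical=[A,D,E,f,B], logical=[A,D,E,f,B]
After op 9 (swap(2, 0)): offset=0, physical=[E,D,A,f,B], logical=[E,D,A,f,B]

Answer: A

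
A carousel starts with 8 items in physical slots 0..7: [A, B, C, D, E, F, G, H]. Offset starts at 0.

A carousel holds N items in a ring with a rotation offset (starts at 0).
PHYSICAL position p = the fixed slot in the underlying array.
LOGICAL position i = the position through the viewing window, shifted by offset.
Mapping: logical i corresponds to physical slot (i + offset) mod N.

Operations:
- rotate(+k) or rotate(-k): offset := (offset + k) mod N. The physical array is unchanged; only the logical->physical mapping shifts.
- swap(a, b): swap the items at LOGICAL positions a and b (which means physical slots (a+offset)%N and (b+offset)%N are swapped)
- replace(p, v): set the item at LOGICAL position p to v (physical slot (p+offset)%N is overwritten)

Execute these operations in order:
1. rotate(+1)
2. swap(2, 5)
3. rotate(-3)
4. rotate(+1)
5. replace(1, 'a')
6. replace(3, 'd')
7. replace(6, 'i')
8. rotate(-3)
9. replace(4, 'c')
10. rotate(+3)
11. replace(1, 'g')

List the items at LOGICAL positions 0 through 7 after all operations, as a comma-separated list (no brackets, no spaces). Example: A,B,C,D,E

After op 1 (rotate(+1)): offset=1, physical=[A,B,C,D,E,F,G,H], logical=[B,C,D,E,F,G,H,A]
After op 2 (swap(2, 5)): offset=1, physical=[A,B,C,G,E,F,D,H], logical=[B,C,G,E,F,D,H,A]
After op 3 (rotate(-3)): offset=6, physical=[A,B,C,G,E,F,D,H], logical=[D,H,A,B,C,G,E,F]
After op 4 (rotate(+1)): offset=7, physical=[A,B,C,G,E,F,D,H], logical=[H,A,B,C,G,E,F,D]
After op 5 (replace(1, 'a')): offset=7, physical=[a,B,C,G,E,F,D,H], logical=[H,a,B,C,G,E,F,D]
After op 6 (replace(3, 'd')): offset=7, physical=[a,B,d,G,E,F,D,H], logical=[H,a,B,d,G,E,F,D]
After op 7 (replace(6, 'i')): offset=7, physical=[a,B,d,G,E,i,D,H], logical=[H,a,B,d,G,E,i,D]
After op 8 (rotate(-3)): offset=4, physical=[a,B,d,G,E,i,D,H], logical=[E,i,D,H,a,B,d,G]
After op 9 (replace(4, 'c')): offset=4, physical=[c,B,d,G,E,i,D,H], logical=[E,i,D,H,c,B,d,G]
After op 10 (rotate(+3)): offset=7, physical=[c,B,d,G,E,i,D,H], logical=[H,c,B,d,G,E,i,D]
After op 11 (replace(1, 'g')): offset=7, physical=[g,B,d,G,E,i,D,H], logical=[H,g,B,d,G,E,i,D]

Answer: H,g,B,d,G,E,i,D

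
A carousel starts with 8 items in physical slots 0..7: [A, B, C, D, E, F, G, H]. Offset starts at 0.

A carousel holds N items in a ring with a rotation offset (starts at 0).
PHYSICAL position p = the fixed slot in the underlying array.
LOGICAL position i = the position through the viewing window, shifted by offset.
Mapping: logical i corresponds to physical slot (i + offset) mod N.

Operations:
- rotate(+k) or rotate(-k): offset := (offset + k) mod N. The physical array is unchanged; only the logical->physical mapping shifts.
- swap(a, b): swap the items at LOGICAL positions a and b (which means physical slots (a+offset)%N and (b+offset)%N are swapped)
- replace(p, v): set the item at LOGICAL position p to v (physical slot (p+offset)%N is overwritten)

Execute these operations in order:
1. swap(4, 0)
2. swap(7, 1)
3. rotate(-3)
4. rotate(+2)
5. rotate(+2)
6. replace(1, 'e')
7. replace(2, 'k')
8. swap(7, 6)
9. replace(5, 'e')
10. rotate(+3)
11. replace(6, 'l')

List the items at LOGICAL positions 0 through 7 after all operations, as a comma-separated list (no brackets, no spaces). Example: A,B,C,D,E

Answer: A,F,e,E,B,H,l,k

Derivation:
After op 1 (swap(4, 0)): offset=0, physical=[E,B,C,D,A,F,G,H], logical=[E,B,C,D,A,F,G,H]
After op 2 (swap(7, 1)): offset=0, physical=[E,H,C,D,A,F,G,B], logical=[E,H,C,D,A,F,G,B]
After op 3 (rotate(-3)): offset=5, physical=[E,H,C,D,A,F,G,B], logical=[F,G,B,E,H,C,D,A]
After op 4 (rotate(+2)): offset=7, physical=[E,H,C,D,A,F,G,B], logical=[B,E,H,C,D,A,F,G]
After op 5 (rotate(+2)): offset=1, physical=[E,H,C,D,A,F,G,B], logical=[H,C,D,A,F,G,B,E]
After op 6 (replace(1, 'e')): offset=1, physical=[E,H,e,D,A,F,G,B], logical=[H,e,D,A,F,G,B,E]
After op 7 (replace(2, 'k')): offset=1, physical=[E,H,e,k,A,F,G,B], logical=[H,e,k,A,F,G,B,E]
After op 8 (swap(7, 6)): offset=1, physical=[B,H,e,k,A,F,G,E], logical=[H,e,k,A,F,G,E,B]
After op 9 (replace(5, 'e')): offset=1, physical=[B,H,e,k,A,F,e,E], logical=[H,e,k,A,F,e,E,B]
After op 10 (rotate(+3)): offset=4, physical=[B,H,e,k,A,F,e,E], logical=[A,F,e,E,B,H,e,k]
After op 11 (replace(6, 'l')): offset=4, physical=[B,H,l,k,A,F,e,E], logical=[A,F,e,E,B,H,l,k]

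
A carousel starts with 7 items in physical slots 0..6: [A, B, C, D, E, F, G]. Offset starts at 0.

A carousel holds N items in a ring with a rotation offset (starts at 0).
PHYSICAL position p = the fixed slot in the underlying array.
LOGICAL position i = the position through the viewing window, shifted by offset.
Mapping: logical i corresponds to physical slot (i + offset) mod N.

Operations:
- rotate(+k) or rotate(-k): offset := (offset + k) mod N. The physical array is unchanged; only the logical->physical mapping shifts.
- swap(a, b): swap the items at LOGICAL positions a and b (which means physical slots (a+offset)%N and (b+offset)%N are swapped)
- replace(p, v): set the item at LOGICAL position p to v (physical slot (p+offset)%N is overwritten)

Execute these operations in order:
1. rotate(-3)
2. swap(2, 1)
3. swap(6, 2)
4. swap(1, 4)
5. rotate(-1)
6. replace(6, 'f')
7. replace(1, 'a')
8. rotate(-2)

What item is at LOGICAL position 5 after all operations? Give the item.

Answer: D

Derivation:
After op 1 (rotate(-3)): offset=4, physical=[A,B,C,D,E,F,G], logical=[E,F,G,A,B,C,D]
After op 2 (swap(2, 1)): offset=4, physical=[A,B,C,D,E,G,F], logical=[E,G,F,A,B,C,D]
After op 3 (swap(6, 2)): offset=4, physical=[A,B,C,F,E,G,D], logical=[E,G,D,A,B,C,F]
After op 4 (swap(1, 4)): offset=4, physical=[A,G,C,F,E,B,D], logical=[E,B,D,A,G,C,F]
After op 5 (rotate(-1)): offset=3, physical=[A,G,C,F,E,B,D], logical=[F,E,B,D,A,G,C]
After op 6 (replace(6, 'f')): offset=3, physical=[A,G,f,F,E,B,D], logical=[F,E,B,D,A,G,f]
After op 7 (replace(1, 'a')): offset=3, physical=[A,G,f,F,a,B,D], logical=[F,a,B,D,A,G,f]
After op 8 (rotate(-2)): offset=1, physical=[A,G,f,F,a,B,D], logical=[G,f,F,a,B,D,A]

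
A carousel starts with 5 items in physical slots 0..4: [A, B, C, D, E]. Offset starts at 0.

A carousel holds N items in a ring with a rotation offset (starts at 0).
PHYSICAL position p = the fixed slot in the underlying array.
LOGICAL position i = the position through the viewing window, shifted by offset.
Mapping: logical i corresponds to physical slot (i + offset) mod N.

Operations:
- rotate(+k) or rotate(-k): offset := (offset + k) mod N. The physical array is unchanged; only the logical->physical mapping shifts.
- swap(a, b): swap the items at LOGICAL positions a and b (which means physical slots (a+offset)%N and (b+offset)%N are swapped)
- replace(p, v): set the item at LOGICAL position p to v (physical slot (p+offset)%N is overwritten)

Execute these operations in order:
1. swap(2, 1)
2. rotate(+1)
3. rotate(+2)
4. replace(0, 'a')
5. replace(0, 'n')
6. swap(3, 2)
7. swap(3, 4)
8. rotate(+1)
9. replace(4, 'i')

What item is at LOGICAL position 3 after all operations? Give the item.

Answer: A

Derivation:
After op 1 (swap(2, 1)): offset=0, physical=[A,C,B,D,E], logical=[A,C,B,D,E]
After op 2 (rotate(+1)): offset=1, physical=[A,C,B,D,E], logical=[C,B,D,E,A]
After op 3 (rotate(+2)): offset=3, physical=[A,C,B,D,E], logical=[D,E,A,C,B]
After op 4 (replace(0, 'a')): offset=3, physical=[A,C,B,a,E], logical=[a,E,A,C,B]
After op 5 (replace(0, 'n')): offset=3, physical=[A,C,B,n,E], logical=[n,E,A,C,B]
After op 6 (swap(3, 2)): offset=3, physical=[C,A,B,n,E], logical=[n,E,C,A,B]
After op 7 (swap(3, 4)): offset=3, physical=[C,B,A,n,E], logical=[n,E,C,B,A]
After op 8 (rotate(+1)): offset=4, physical=[C,B,A,n,E], logical=[E,C,B,A,n]
After op 9 (replace(4, 'i')): offset=4, physical=[C,B,A,i,E], logical=[E,C,B,A,i]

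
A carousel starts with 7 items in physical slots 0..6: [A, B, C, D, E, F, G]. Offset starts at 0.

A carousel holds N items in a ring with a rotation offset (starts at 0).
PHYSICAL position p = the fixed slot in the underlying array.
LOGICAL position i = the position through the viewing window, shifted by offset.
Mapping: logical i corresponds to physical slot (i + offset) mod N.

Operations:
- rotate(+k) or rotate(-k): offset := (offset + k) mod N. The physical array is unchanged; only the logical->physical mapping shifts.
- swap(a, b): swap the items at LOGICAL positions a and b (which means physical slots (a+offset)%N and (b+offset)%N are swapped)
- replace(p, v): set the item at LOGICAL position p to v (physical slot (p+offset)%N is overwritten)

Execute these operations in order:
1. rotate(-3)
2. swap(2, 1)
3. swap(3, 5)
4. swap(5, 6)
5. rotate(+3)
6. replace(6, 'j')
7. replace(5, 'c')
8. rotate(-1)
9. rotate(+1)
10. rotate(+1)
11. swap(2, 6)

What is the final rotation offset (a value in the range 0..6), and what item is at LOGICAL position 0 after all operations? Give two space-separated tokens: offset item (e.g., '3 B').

After op 1 (rotate(-3)): offset=4, physical=[A,B,C,D,E,F,G], logical=[E,F,G,A,B,C,D]
After op 2 (swap(2, 1)): offset=4, physical=[A,B,C,D,E,G,F], logical=[E,G,F,A,B,C,D]
After op 3 (swap(3, 5)): offset=4, physical=[C,B,A,D,E,G,F], logical=[E,G,F,C,B,A,D]
After op 4 (swap(5, 6)): offset=4, physical=[C,B,D,A,E,G,F], logical=[E,G,F,C,B,D,A]
After op 5 (rotate(+3)): offset=0, physical=[C,B,D,A,E,G,F], logical=[C,B,D,A,E,G,F]
After op 6 (replace(6, 'j')): offset=0, physical=[C,B,D,A,E,G,j], logical=[C,B,D,A,E,G,j]
After op 7 (replace(5, 'c')): offset=0, physical=[C,B,D,A,E,c,j], logical=[C,B,D,A,E,c,j]
After op 8 (rotate(-1)): offset=6, physical=[C,B,D,A,E,c,j], logical=[j,C,B,D,A,E,c]
After op 9 (rotate(+1)): offset=0, physical=[C,B,D,A,E,c,j], logical=[C,B,D,A,E,c,j]
After op 10 (rotate(+1)): offset=1, physical=[C,B,D,A,E,c,j], logical=[B,D,A,E,c,j,C]
After op 11 (swap(2, 6)): offset=1, physical=[A,B,D,C,E,c,j], logical=[B,D,C,E,c,j,A]

Answer: 1 B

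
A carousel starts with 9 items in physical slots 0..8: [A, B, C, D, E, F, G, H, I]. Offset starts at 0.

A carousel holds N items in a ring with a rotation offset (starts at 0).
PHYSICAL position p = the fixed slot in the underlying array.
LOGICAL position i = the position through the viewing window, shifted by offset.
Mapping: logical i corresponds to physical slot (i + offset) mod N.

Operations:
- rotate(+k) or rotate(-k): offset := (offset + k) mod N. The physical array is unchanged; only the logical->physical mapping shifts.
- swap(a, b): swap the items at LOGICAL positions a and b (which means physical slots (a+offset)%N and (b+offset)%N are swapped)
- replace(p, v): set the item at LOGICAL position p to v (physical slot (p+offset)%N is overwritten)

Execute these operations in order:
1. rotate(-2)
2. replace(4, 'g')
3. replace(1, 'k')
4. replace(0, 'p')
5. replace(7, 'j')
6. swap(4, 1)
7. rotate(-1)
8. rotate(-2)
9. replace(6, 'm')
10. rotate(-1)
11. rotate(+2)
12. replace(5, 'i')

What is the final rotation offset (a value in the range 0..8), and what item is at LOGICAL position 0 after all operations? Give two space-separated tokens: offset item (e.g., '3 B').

After op 1 (rotate(-2)): offset=7, physical=[A,B,C,D,E,F,G,H,I], logical=[H,I,A,B,C,D,E,F,G]
After op 2 (replace(4, 'g')): offset=7, physical=[A,B,g,D,E,F,G,H,I], logical=[H,I,A,B,g,D,E,F,G]
After op 3 (replace(1, 'k')): offset=7, physical=[A,B,g,D,E,F,G,H,k], logical=[H,k,A,B,g,D,E,F,G]
After op 4 (replace(0, 'p')): offset=7, physical=[A,B,g,D,E,F,G,p,k], logical=[p,k,A,B,g,D,E,F,G]
After op 5 (replace(7, 'j')): offset=7, physical=[A,B,g,D,E,j,G,p,k], logical=[p,k,A,B,g,D,E,j,G]
After op 6 (swap(4, 1)): offset=7, physical=[A,B,k,D,E,j,G,p,g], logical=[p,g,A,B,k,D,E,j,G]
After op 7 (rotate(-1)): offset=6, physical=[A,B,k,D,E,j,G,p,g], logical=[G,p,g,A,B,k,D,E,j]
After op 8 (rotate(-2)): offset=4, physical=[A,B,k,D,E,j,G,p,g], logical=[E,j,G,p,g,A,B,k,D]
After op 9 (replace(6, 'm')): offset=4, physical=[A,m,k,D,E,j,G,p,g], logical=[E,j,G,p,g,A,m,k,D]
After op 10 (rotate(-1)): offset=3, physical=[A,m,k,D,E,j,G,p,g], logical=[D,E,j,G,p,g,A,m,k]
After op 11 (rotate(+2)): offset=5, physical=[A,m,k,D,E,j,G,p,g], logical=[j,G,p,g,A,m,k,D,E]
After op 12 (replace(5, 'i')): offset=5, physical=[A,i,k,D,E,j,G,p,g], logical=[j,G,p,g,A,i,k,D,E]

Answer: 5 j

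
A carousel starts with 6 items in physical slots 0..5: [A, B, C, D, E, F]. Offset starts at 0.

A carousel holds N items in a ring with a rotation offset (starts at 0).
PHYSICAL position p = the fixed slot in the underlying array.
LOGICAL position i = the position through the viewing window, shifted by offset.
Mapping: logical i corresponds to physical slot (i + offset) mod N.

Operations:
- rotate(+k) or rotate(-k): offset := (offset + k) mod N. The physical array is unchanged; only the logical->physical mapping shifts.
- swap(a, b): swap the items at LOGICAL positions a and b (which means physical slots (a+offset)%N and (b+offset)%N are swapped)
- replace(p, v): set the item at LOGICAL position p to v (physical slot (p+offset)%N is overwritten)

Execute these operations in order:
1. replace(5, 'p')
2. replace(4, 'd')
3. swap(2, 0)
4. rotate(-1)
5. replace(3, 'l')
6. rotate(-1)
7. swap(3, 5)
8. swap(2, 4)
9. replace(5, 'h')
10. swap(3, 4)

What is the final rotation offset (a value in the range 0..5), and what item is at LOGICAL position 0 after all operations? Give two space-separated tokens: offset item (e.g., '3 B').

After op 1 (replace(5, 'p')): offset=0, physical=[A,B,C,D,E,p], logical=[A,B,C,D,E,p]
After op 2 (replace(4, 'd')): offset=0, physical=[A,B,C,D,d,p], logical=[A,B,C,D,d,p]
After op 3 (swap(2, 0)): offset=0, physical=[C,B,A,D,d,p], logical=[C,B,A,D,d,p]
After op 4 (rotate(-1)): offset=5, physical=[C,B,A,D,d,p], logical=[p,C,B,A,D,d]
After op 5 (replace(3, 'l')): offset=5, physical=[C,B,l,D,d,p], logical=[p,C,B,l,D,d]
After op 6 (rotate(-1)): offset=4, physical=[C,B,l,D,d,p], logical=[d,p,C,B,l,D]
After op 7 (swap(3, 5)): offset=4, physical=[C,D,l,B,d,p], logical=[d,p,C,D,l,B]
After op 8 (swap(2, 4)): offset=4, physical=[l,D,C,B,d,p], logical=[d,p,l,D,C,B]
After op 9 (replace(5, 'h')): offset=4, physical=[l,D,C,h,d,p], logical=[d,p,l,D,C,h]
After op 10 (swap(3, 4)): offset=4, physical=[l,C,D,h,d,p], logical=[d,p,l,C,D,h]

Answer: 4 d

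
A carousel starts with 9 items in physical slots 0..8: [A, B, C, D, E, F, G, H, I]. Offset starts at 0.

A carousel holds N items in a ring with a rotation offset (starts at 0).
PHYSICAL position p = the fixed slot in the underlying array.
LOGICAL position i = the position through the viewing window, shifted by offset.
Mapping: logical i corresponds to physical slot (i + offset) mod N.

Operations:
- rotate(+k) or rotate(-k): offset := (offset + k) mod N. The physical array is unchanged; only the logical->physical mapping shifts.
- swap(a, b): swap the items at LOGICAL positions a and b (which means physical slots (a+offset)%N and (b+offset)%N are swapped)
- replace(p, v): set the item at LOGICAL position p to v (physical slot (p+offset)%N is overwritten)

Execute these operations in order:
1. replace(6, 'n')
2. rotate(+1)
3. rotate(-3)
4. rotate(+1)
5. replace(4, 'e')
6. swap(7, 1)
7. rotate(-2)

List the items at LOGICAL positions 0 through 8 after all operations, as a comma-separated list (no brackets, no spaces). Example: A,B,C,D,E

Answer: A,H,I,n,B,C,e,E,F

Derivation:
After op 1 (replace(6, 'n')): offset=0, physical=[A,B,C,D,E,F,n,H,I], logical=[A,B,C,D,E,F,n,H,I]
After op 2 (rotate(+1)): offset=1, physical=[A,B,C,D,E,F,n,H,I], logical=[B,C,D,E,F,n,H,I,A]
After op 3 (rotate(-3)): offset=7, physical=[A,B,C,D,E,F,n,H,I], logical=[H,I,A,B,C,D,E,F,n]
After op 4 (rotate(+1)): offset=8, physical=[A,B,C,D,E,F,n,H,I], logical=[I,A,B,C,D,E,F,n,H]
After op 5 (replace(4, 'e')): offset=8, physical=[A,B,C,e,E,F,n,H,I], logical=[I,A,B,C,e,E,F,n,H]
After op 6 (swap(7, 1)): offset=8, physical=[n,B,C,e,E,F,A,H,I], logical=[I,n,B,C,e,E,F,A,H]
After op 7 (rotate(-2)): offset=6, physical=[n,B,C,e,E,F,A,H,I], logical=[A,H,I,n,B,C,e,E,F]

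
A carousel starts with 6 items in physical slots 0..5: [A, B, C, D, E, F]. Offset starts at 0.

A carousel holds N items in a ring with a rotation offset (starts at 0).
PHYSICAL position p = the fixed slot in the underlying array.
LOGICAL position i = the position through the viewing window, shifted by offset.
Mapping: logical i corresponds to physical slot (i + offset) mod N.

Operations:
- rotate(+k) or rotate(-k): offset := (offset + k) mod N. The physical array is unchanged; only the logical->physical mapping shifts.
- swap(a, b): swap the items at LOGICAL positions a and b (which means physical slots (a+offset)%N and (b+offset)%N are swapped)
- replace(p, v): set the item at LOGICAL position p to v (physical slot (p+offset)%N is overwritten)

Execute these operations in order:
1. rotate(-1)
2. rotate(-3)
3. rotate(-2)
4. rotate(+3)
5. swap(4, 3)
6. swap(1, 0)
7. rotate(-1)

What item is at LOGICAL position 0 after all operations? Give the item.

After op 1 (rotate(-1)): offset=5, physical=[A,B,C,D,E,F], logical=[F,A,B,C,D,E]
After op 2 (rotate(-3)): offset=2, physical=[A,B,C,D,E,F], logical=[C,D,E,F,A,B]
After op 3 (rotate(-2)): offset=0, physical=[A,B,C,D,E,F], logical=[A,B,C,D,E,F]
After op 4 (rotate(+3)): offset=3, physical=[A,B,C,D,E,F], logical=[D,E,F,A,B,C]
After op 5 (swap(4, 3)): offset=3, physical=[B,A,C,D,E,F], logical=[D,E,F,B,A,C]
After op 6 (swap(1, 0)): offset=3, physical=[B,A,C,E,D,F], logical=[E,D,F,B,A,C]
After op 7 (rotate(-1)): offset=2, physical=[B,A,C,E,D,F], logical=[C,E,D,F,B,A]

Answer: C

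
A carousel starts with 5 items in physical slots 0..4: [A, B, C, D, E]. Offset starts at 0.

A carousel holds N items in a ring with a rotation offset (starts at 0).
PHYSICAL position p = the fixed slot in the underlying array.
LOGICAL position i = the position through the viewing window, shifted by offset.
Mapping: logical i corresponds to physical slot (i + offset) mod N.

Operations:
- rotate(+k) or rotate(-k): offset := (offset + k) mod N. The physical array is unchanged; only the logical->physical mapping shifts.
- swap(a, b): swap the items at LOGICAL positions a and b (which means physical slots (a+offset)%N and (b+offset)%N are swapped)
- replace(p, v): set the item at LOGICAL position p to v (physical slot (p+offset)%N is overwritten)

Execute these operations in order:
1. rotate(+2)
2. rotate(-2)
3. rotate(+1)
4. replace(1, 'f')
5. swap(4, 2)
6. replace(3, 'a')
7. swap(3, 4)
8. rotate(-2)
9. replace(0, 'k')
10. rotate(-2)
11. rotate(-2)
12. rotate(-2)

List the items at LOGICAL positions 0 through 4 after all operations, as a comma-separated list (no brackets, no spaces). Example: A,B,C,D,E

Answer: A,k,a,B,f

Derivation:
After op 1 (rotate(+2)): offset=2, physical=[A,B,C,D,E], logical=[C,D,E,A,B]
After op 2 (rotate(-2)): offset=0, physical=[A,B,C,D,E], logical=[A,B,C,D,E]
After op 3 (rotate(+1)): offset=1, physical=[A,B,C,D,E], logical=[B,C,D,E,A]
After op 4 (replace(1, 'f')): offset=1, physical=[A,B,f,D,E], logical=[B,f,D,E,A]
After op 5 (swap(4, 2)): offset=1, physical=[D,B,f,A,E], logical=[B,f,A,E,D]
After op 6 (replace(3, 'a')): offset=1, physical=[D,B,f,A,a], logical=[B,f,A,a,D]
After op 7 (swap(3, 4)): offset=1, physical=[a,B,f,A,D], logical=[B,f,A,D,a]
After op 8 (rotate(-2)): offset=4, physical=[a,B,f,A,D], logical=[D,a,B,f,A]
After op 9 (replace(0, 'k')): offset=4, physical=[a,B,f,A,k], logical=[k,a,B,f,A]
After op 10 (rotate(-2)): offset=2, physical=[a,B,f,A,k], logical=[f,A,k,a,B]
After op 11 (rotate(-2)): offset=0, physical=[a,B,f,A,k], logical=[a,B,f,A,k]
After op 12 (rotate(-2)): offset=3, physical=[a,B,f,A,k], logical=[A,k,a,B,f]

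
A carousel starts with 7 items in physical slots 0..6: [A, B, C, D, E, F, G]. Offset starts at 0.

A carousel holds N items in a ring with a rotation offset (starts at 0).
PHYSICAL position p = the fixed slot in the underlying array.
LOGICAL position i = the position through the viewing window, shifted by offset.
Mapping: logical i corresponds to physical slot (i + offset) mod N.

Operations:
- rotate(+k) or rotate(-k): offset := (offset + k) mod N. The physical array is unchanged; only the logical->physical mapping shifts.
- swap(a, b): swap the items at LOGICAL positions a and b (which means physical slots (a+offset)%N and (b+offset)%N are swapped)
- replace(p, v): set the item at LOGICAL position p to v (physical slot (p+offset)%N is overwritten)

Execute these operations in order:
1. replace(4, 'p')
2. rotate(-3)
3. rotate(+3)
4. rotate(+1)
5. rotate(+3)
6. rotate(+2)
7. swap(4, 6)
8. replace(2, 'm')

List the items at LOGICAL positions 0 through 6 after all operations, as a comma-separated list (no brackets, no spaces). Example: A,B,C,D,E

After op 1 (replace(4, 'p')): offset=0, physical=[A,B,C,D,p,F,G], logical=[A,B,C,D,p,F,G]
After op 2 (rotate(-3)): offset=4, physical=[A,B,C,D,p,F,G], logical=[p,F,G,A,B,C,D]
After op 3 (rotate(+3)): offset=0, physical=[A,B,C,D,p,F,G], logical=[A,B,C,D,p,F,G]
After op 4 (rotate(+1)): offset=1, physical=[A,B,C,D,p,F,G], logical=[B,C,D,p,F,G,A]
After op 5 (rotate(+3)): offset=4, physical=[A,B,C,D,p,F,G], logical=[p,F,G,A,B,C,D]
After op 6 (rotate(+2)): offset=6, physical=[A,B,C,D,p,F,G], logical=[G,A,B,C,D,p,F]
After op 7 (swap(4, 6)): offset=6, physical=[A,B,C,F,p,D,G], logical=[G,A,B,C,F,p,D]
After op 8 (replace(2, 'm')): offset=6, physical=[A,m,C,F,p,D,G], logical=[G,A,m,C,F,p,D]

Answer: G,A,m,C,F,p,D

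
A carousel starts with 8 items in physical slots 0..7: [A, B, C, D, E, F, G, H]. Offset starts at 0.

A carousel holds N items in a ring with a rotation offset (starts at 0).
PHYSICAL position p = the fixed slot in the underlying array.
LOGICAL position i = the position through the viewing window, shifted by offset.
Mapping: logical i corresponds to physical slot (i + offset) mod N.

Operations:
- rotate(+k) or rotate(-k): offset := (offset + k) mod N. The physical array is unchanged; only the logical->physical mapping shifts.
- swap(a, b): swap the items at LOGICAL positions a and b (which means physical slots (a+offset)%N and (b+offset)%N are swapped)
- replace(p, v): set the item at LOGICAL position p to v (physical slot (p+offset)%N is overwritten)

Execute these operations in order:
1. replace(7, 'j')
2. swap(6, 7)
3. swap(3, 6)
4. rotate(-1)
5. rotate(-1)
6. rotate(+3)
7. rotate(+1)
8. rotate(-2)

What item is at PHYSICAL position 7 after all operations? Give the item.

After op 1 (replace(7, 'j')): offset=0, physical=[A,B,C,D,E,F,G,j], logical=[A,B,C,D,E,F,G,j]
After op 2 (swap(6, 7)): offset=0, physical=[A,B,C,D,E,F,j,G], logical=[A,B,C,D,E,F,j,G]
After op 3 (swap(3, 6)): offset=0, physical=[A,B,C,j,E,F,D,G], logical=[A,B,C,j,E,F,D,G]
After op 4 (rotate(-1)): offset=7, physical=[A,B,C,j,E,F,D,G], logical=[G,A,B,C,j,E,F,D]
After op 5 (rotate(-1)): offset=6, physical=[A,B,C,j,E,F,D,G], logical=[D,G,A,B,C,j,E,F]
After op 6 (rotate(+3)): offset=1, physical=[A,B,C,j,E,F,D,G], logical=[B,C,j,E,F,D,G,A]
After op 7 (rotate(+1)): offset=2, physical=[A,B,C,j,E,F,D,G], logical=[C,j,E,F,D,G,A,B]
After op 8 (rotate(-2)): offset=0, physical=[A,B,C,j,E,F,D,G], logical=[A,B,C,j,E,F,D,G]

Answer: G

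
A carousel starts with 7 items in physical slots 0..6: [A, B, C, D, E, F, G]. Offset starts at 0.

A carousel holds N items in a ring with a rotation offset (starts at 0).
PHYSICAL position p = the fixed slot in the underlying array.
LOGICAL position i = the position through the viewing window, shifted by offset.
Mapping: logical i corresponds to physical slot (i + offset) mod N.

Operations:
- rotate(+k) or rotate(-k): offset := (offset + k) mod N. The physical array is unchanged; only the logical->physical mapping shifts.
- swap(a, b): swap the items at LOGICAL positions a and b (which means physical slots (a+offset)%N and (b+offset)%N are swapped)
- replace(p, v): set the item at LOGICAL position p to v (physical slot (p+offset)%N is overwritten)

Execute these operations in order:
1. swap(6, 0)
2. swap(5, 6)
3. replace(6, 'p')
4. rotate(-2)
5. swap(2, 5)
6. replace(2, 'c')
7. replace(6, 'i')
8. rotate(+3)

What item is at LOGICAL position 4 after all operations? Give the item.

Answer: A

Derivation:
After op 1 (swap(6, 0)): offset=0, physical=[G,B,C,D,E,F,A], logical=[G,B,C,D,E,F,A]
After op 2 (swap(5, 6)): offset=0, physical=[G,B,C,D,E,A,F], logical=[G,B,C,D,E,A,F]
After op 3 (replace(6, 'p')): offset=0, physical=[G,B,C,D,E,A,p], logical=[G,B,C,D,E,A,p]
After op 4 (rotate(-2)): offset=5, physical=[G,B,C,D,E,A,p], logical=[A,p,G,B,C,D,E]
After op 5 (swap(2, 5)): offset=5, physical=[D,B,C,G,E,A,p], logical=[A,p,D,B,C,G,E]
After op 6 (replace(2, 'c')): offset=5, physical=[c,B,C,G,E,A,p], logical=[A,p,c,B,C,G,E]
After op 7 (replace(6, 'i')): offset=5, physical=[c,B,C,G,i,A,p], logical=[A,p,c,B,C,G,i]
After op 8 (rotate(+3)): offset=1, physical=[c,B,C,G,i,A,p], logical=[B,C,G,i,A,p,c]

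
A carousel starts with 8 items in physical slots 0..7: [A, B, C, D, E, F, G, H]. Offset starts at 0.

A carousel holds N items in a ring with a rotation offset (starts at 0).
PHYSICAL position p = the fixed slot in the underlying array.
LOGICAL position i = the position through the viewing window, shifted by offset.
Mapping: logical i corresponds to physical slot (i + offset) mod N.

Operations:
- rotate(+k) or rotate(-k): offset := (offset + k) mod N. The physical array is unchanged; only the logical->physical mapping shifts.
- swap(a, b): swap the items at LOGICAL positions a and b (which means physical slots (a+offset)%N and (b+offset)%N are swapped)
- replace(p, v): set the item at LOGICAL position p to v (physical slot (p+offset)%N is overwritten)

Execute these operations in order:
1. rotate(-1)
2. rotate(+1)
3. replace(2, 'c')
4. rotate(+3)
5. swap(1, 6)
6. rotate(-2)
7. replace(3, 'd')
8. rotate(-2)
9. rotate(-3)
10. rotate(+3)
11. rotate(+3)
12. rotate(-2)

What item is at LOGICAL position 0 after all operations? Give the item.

After op 1 (rotate(-1)): offset=7, physical=[A,B,C,D,E,F,G,H], logical=[H,A,B,C,D,E,F,G]
After op 2 (rotate(+1)): offset=0, physical=[A,B,C,D,E,F,G,H], logical=[A,B,C,D,E,F,G,H]
After op 3 (replace(2, 'c')): offset=0, physical=[A,B,c,D,E,F,G,H], logical=[A,B,c,D,E,F,G,H]
After op 4 (rotate(+3)): offset=3, physical=[A,B,c,D,E,F,G,H], logical=[D,E,F,G,H,A,B,c]
After op 5 (swap(1, 6)): offset=3, physical=[A,E,c,D,B,F,G,H], logical=[D,B,F,G,H,A,E,c]
After op 6 (rotate(-2)): offset=1, physical=[A,E,c,D,B,F,G,H], logical=[E,c,D,B,F,G,H,A]
After op 7 (replace(3, 'd')): offset=1, physical=[A,E,c,D,d,F,G,H], logical=[E,c,D,d,F,G,H,A]
After op 8 (rotate(-2)): offset=7, physical=[A,E,c,D,d,F,G,H], logical=[H,A,E,c,D,d,F,G]
After op 9 (rotate(-3)): offset=4, physical=[A,E,c,D,d,F,G,H], logical=[d,F,G,H,A,E,c,D]
After op 10 (rotate(+3)): offset=7, physical=[A,E,c,D,d,F,G,H], logical=[H,A,E,c,D,d,F,G]
After op 11 (rotate(+3)): offset=2, physical=[A,E,c,D,d,F,G,H], logical=[c,D,d,F,G,H,A,E]
After op 12 (rotate(-2)): offset=0, physical=[A,E,c,D,d,F,G,H], logical=[A,E,c,D,d,F,G,H]

Answer: A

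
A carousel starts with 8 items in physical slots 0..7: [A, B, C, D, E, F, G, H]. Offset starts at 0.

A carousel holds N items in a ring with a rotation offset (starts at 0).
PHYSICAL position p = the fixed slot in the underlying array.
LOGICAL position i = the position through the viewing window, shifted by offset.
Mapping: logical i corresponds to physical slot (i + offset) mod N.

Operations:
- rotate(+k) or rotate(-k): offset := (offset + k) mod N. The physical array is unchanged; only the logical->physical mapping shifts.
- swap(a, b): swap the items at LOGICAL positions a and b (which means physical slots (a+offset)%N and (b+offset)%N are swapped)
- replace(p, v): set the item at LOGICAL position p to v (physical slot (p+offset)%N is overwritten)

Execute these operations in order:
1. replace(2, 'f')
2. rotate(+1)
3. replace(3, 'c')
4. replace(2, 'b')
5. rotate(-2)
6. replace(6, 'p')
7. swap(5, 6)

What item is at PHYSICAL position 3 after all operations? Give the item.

Answer: b

Derivation:
After op 1 (replace(2, 'f')): offset=0, physical=[A,B,f,D,E,F,G,H], logical=[A,B,f,D,E,F,G,H]
After op 2 (rotate(+1)): offset=1, physical=[A,B,f,D,E,F,G,H], logical=[B,f,D,E,F,G,H,A]
After op 3 (replace(3, 'c')): offset=1, physical=[A,B,f,D,c,F,G,H], logical=[B,f,D,c,F,G,H,A]
After op 4 (replace(2, 'b')): offset=1, physical=[A,B,f,b,c,F,G,H], logical=[B,f,b,c,F,G,H,A]
After op 5 (rotate(-2)): offset=7, physical=[A,B,f,b,c,F,G,H], logical=[H,A,B,f,b,c,F,G]
After op 6 (replace(6, 'p')): offset=7, physical=[A,B,f,b,c,p,G,H], logical=[H,A,B,f,b,c,p,G]
After op 7 (swap(5, 6)): offset=7, physical=[A,B,f,b,p,c,G,H], logical=[H,A,B,f,b,p,c,G]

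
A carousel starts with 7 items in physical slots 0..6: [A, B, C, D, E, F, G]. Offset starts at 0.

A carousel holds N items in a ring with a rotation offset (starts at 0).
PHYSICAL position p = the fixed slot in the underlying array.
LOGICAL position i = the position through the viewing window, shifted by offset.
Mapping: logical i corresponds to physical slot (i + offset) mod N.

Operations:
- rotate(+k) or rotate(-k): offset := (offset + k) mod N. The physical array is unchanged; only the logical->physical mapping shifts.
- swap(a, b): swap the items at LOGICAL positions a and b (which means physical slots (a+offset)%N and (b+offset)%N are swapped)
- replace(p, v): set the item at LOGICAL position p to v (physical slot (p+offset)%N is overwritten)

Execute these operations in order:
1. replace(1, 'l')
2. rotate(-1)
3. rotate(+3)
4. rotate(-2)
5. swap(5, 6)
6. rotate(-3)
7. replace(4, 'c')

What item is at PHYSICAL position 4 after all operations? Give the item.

After op 1 (replace(1, 'l')): offset=0, physical=[A,l,C,D,E,F,G], logical=[A,l,C,D,E,F,G]
After op 2 (rotate(-1)): offset=6, physical=[A,l,C,D,E,F,G], logical=[G,A,l,C,D,E,F]
After op 3 (rotate(+3)): offset=2, physical=[A,l,C,D,E,F,G], logical=[C,D,E,F,G,A,l]
After op 4 (rotate(-2)): offset=0, physical=[A,l,C,D,E,F,G], logical=[A,l,C,D,E,F,G]
After op 5 (swap(5, 6)): offset=0, physical=[A,l,C,D,E,G,F], logical=[A,l,C,D,E,G,F]
After op 6 (rotate(-3)): offset=4, physical=[A,l,C,D,E,G,F], logical=[E,G,F,A,l,C,D]
After op 7 (replace(4, 'c')): offset=4, physical=[A,c,C,D,E,G,F], logical=[E,G,F,A,c,C,D]

Answer: E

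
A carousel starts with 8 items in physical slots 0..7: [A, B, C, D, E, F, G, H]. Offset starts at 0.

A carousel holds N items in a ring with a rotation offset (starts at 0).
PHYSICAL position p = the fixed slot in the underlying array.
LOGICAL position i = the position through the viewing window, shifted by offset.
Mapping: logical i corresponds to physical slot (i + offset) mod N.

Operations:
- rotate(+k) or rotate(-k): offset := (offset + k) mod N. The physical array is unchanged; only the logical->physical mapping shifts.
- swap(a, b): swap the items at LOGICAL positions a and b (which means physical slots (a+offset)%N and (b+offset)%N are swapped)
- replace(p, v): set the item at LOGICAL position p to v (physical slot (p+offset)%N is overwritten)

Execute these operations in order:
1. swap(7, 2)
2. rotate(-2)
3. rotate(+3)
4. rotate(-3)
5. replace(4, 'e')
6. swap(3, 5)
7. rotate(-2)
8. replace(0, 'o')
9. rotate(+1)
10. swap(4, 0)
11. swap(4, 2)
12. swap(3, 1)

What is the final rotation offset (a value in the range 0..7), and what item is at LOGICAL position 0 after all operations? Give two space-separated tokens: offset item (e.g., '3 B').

Answer: 5 D

Derivation:
After op 1 (swap(7, 2)): offset=0, physical=[A,B,H,D,E,F,G,C], logical=[A,B,H,D,E,F,G,C]
After op 2 (rotate(-2)): offset=6, physical=[A,B,H,D,E,F,G,C], logical=[G,C,A,B,H,D,E,F]
After op 3 (rotate(+3)): offset=1, physical=[A,B,H,D,E,F,G,C], logical=[B,H,D,E,F,G,C,A]
After op 4 (rotate(-3)): offset=6, physical=[A,B,H,D,E,F,G,C], logical=[G,C,A,B,H,D,E,F]
After op 5 (replace(4, 'e')): offset=6, physical=[A,B,e,D,E,F,G,C], logical=[G,C,A,B,e,D,E,F]
After op 6 (swap(3, 5)): offset=6, physical=[A,D,e,B,E,F,G,C], logical=[G,C,A,D,e,B,E,F]
After op 7 (rotate(-2)): offset=4, physical=[A,D,e,B,E,F,G,C], logical=[E,F,G,C,A,D,e,B]
After op 8 (replace(0, 'o')): offset=4, physical=[A,D,e,B,o,F,G,C], logical=[o,F,G,C,A,D,e,B]
After op 9 (rotate(+1)): offset=5, physical=[A,D,e,B,o,F,G,C], logical=[F,G,C,A,D,e,B,o]
After op 10 (swap(4, 0)): offset=5, physical=[A,F,e,B,o,D,G,C], logical=[D,G,C,A,F,e,B,o]
After op 11 (swap(4, 2)): offset=5, physical=[A,C,e,B,o,D,G,F], logical=[D,G,F,A,C,e,B,o]
After op 12 (swap(3, 1)): offset=5, physical=[G,C,e,B,o,D,A,F], logical=[D,A,F,G,C,e,B,o]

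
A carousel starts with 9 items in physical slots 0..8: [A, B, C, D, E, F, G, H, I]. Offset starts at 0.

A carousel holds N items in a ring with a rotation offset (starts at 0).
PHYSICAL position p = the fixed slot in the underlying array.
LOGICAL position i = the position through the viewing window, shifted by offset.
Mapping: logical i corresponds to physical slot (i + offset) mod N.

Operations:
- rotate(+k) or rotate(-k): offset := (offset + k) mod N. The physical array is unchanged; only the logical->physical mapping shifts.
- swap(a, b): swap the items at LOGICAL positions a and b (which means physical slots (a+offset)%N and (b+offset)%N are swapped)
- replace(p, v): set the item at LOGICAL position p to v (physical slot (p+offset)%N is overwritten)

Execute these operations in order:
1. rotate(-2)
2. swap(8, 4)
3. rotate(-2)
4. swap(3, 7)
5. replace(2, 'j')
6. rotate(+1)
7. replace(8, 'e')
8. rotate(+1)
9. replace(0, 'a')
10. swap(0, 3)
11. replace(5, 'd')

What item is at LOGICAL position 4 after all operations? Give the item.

Answer: G

Derivation:
After op 1 (rotate(-2)): offset=7, physical=[A,B,C,D,E,F,G,H,I], logical=[H,I,A,B,C,D,E,F,G]
After op 2 (swap(8, 4)): offset=7, physical=[A,B,G,D,E,F,C,H,I], logical=[H,I,A,B,G,D,E,F,C]
After op 3 (rotate(-2)): offset=5, physical=[A,B,G,D,E,F,C,H,I], logical=[F,C,H,I,A,B,G,D,E]
After op 4 (swap(3, 7)): offset=5, physical=[A,B,G,I,E,F,C,H,D], logical=[F,C,H,D,A,B,G,I,E]
After op 5 (replace(2, 'j')): offset=5, physical=[A,B,G,I,E,F,C,j,D], logical=[F,C,j,D,A,B,G,I,E]
After op 6 (rotate(+1)): offset=6, physical=[A,B,G,I,E,F,C,j,D], logical=[C,j,D,A,B,G,I,E,F]
After op 7 (replace(8, 'e')): offset=6, physical=[A,B,G,I,E,e,C,j,D], logical=[C,j,D,A,B,G,I,E,e]
After op 8 (rotate(+1)): offset=7, physical=[A,B,G,I,E,e,C,j,D], logical=[j,D,A,B,G,I,E,e,C]
After op 9 (replace(0, 'a')): offset=7, physical=[A,B,G,I,E,e,C,a,D], logical=[a,D,A,B,G,I,E,e,C]
After op 10 (swap(0, 3)): offset=7, physical=[A,a,G,I,E,e,C,B,D], logical=[B,D,A,a,G,I,E,e,C]
After op 11 (replace(5, 'd')): offset=7, physical=[A,a,G,d,E,e,C,B,D], logical=[B,D,A,a,G,d,E,e,C]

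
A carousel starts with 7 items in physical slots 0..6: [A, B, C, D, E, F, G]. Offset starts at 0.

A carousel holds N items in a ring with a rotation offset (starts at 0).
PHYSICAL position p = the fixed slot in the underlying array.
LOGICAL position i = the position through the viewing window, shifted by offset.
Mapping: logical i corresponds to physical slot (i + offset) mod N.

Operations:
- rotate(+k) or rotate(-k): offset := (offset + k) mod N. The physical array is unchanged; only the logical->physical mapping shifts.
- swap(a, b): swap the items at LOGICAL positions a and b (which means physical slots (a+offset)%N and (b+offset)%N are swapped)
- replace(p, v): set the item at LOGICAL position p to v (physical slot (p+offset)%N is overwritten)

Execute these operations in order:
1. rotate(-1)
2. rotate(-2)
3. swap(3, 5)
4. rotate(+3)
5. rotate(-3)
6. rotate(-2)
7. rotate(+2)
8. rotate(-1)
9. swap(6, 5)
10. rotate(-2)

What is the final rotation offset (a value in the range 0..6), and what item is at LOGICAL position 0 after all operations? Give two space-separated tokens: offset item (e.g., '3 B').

Answer: 1 A

Derivation:
After op 1 (rotate(-1)): offset=6, physical=[A,B,C,D,E,F,G], logical=[G,A,B,C,D,E,F]
After op 2 (rotate(-2)): offset=4, physical=[A,B,C,D,E,F,G], logical=[E,F,G,A,B,C,D]
After op 3 (swap(3, 5)): offset=4, physical=[C,B,A,D,E,F,G], logical=[E,F,G,C,B,A,D]
After op 4 (rotate(+3)): offset=0, physical=[C,B,A,D,E,F,G], logical=[C,B,A,D,E,F,G]
After op 5 (rotate(-3)): offset=4, physical=[C,B,A,D,E,F,G], logical=[E,F,G,C,B,A,D]
After op 6 (rotate(-2)): offset=2, physical=[C,B,A,D,E,F,G], logical=[A,D,E,F,G,C,B]
After op 7 (rotate(+2)): offset=4, physical=[C,B,A,D,E,F,G], logical=[E,F,G,C,B,A,D]
After op 8 (rotate(-1)): offset=3, physical=[C,B,A,D,E,F,G], logical=[D,E,F,G,C,B,A]
After op 9 (swap(6, 5)): offset=3, physical=[C,A,B,D,E,F,G], logical=[D,E,F,G,C,A,B]
After op 10 (rotate(-2)): offset=1, physical=[C,A,B,D,E,F,G], logical=[A,B,D,E,F,G,C]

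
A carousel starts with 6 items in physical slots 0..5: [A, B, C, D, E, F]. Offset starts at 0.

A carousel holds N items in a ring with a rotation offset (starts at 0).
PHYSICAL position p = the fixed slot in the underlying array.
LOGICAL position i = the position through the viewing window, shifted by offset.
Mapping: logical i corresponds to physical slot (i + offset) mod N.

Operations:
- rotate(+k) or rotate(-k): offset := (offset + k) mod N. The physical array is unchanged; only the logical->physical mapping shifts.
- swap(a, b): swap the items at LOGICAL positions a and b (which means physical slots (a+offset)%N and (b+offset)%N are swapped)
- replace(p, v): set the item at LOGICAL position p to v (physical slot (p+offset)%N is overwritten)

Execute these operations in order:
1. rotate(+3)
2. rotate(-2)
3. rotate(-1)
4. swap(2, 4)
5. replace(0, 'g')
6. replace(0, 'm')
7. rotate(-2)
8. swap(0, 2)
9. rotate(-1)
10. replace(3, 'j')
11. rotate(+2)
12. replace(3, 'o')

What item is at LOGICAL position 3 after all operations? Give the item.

After op 1 (rotate(+3)): offset=3, physical=[A,B,C,D,E,F], logical=[D,E,F,A,B,C]
After op 2 (rotate(-2)): offset=1, physical=[A,B,C,D,E,F], logical=[B,C,D,E,F,A]
After op 3 (rotate(-1)): offset=0, physical=[A,B,C,D,E,F], logical=[A,B,C,D,E,F]
After op 4 (swap(2, 4)): offset=0, physical=[A,B,E,D,C,F], logical=[A,B,E,D,C,F]
After op 5 (replace(0, 'g')): offset=0, physical=[g,B,E,D,C,F], logical=[g,B,E,D,C,F]
After op 6 (replace(0, 'm')): offset=0, physical=[m,B,E,D,C,F], logical=[m,B,E,D,C,F]
After op 7 (rotate(-2)): offset=4, physical=[m,B,E,D,C,F], logical=[C,F,m,B,E,D]
After op 8 (swap(0, 2)): offset=4, physical=[C,B,E,D,m,F], logical=[m,F,C,B,E,D]
After op 9 (rotate(-1)): offset=3, physical=[C,B,E,D,m,F], logical=[D,m,F,C,B,E]
After op 10 (replace(3, 'j')): offset=3, physical=[j,B,E,D,m,F], logical=[D,m,F,j,B,E]
After op 11 (rotate(+2)): offset=5, physical=[j,B,E,D,m,F], logical=[F,j,B,E,D,m]
After op 12 (replace(3, 'o')): offset=5, physical=[j,B,o,D,m,F], logical=[F,j,B,o,D,m]

Answer: o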